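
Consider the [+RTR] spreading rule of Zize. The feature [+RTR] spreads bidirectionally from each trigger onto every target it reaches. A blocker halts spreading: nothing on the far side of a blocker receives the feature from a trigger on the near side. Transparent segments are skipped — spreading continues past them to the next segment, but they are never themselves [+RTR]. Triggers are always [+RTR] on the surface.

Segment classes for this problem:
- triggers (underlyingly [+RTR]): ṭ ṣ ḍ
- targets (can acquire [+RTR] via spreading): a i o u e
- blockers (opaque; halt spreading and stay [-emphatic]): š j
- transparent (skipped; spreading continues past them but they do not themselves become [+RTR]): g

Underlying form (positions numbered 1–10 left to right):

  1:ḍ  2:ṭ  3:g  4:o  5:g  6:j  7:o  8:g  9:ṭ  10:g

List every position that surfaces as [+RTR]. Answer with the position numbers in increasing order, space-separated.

1 2 4 7 9

From /ḍ/ at 1 rightward: 2 /ṭ/ is itself a trigger — this domain ends here.
From /ḍ/ at 1 leftward: word edge.
From /ṭ/ at 2 rightward: 3 /g/ transparent; 4 /o/ → [+RTR]; 5 /g/ transparent; 6 /j/ blocks.
From /ṭ/ at 2 leftward: 1 /ḍ/ is itself a trigger — this domain ends here.
From /ṭ/ at 9 rightward: 10 /g/ transparent; word edge.
From /ṭ/ at 9 leftward: 8 /g/ transparent; 7 /o/ → [+RTR]; 6 /j/ blocks.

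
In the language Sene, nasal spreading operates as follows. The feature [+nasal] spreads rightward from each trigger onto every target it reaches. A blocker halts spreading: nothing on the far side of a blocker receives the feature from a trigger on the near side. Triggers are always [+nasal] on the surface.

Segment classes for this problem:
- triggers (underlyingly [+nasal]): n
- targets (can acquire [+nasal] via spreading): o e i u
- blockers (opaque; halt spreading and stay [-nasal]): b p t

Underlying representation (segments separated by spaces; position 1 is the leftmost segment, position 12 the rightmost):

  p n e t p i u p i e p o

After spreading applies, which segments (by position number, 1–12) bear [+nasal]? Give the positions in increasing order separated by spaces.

2 3

From /n/ at 2 rightward: 3 /e/ → [+nasal]; 4 /t/ blocks.
Targets with no active source: positions 6 7 9 10 12 stay [-nasal].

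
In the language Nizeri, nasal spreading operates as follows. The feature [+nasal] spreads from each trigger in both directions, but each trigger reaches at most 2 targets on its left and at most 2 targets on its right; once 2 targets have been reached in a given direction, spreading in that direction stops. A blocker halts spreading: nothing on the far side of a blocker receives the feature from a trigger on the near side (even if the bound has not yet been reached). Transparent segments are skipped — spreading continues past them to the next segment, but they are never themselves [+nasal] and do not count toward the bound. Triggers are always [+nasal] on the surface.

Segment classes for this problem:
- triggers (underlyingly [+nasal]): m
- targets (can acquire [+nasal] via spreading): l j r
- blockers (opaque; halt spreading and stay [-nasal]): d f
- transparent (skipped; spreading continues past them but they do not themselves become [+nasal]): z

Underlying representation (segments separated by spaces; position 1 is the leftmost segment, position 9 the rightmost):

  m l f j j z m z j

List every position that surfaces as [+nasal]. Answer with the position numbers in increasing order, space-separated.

From /m/ at 1 rightward: 2 /l/ → [+nasal]; 3 /f/ blocks.
From /m/ at 1 leftward: word edge.
From /m/ at 7 rightward: 8 /z/ transparent; 9 /j/ → [+nasal]; word edge.
From /m/ at 7 leftward: 6 /z/ transparent; 5 /j/ → [+nasal]; 4 /j/ → [+nasal]; bound reached.

1 2 4 5 7 9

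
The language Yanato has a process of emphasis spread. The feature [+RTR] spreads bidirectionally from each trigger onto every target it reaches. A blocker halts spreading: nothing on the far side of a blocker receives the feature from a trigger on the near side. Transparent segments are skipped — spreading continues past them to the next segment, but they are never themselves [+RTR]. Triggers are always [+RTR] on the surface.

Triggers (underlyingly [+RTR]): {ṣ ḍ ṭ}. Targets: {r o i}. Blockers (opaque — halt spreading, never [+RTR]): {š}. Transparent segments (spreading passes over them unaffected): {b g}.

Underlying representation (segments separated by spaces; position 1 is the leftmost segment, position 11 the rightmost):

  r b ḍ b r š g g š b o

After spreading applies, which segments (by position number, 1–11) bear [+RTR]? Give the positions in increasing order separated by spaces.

From /ḍ/ at 3 rightward: 4 /b/ transparent; 5 /r/ → [+RTR]; 6 /š/ blocks.
From /ḍ/ at 3 leftward: 2 /b/ transparent; 1 /r/ → [+RTR]; word edge.
Target with no active source: position 11 stays [-emphatic].

1 3 5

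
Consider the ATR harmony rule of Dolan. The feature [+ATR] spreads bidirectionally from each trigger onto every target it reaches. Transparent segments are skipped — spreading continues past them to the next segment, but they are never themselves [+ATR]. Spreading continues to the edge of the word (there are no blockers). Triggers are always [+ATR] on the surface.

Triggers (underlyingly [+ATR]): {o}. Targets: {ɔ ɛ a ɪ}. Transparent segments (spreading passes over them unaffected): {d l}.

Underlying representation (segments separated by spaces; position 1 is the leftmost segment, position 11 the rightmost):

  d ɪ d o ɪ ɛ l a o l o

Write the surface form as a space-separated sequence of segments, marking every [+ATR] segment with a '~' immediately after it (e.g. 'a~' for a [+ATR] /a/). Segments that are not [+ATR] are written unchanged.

From /o/ at 4 rightward: 5 /ɪ/ → [+ATR]; 6 /ɛ/ → [+ATR]; 7 /l/ transparent; 8 /a/ → [+ATR]; 9 /o/ is itself a trigger — this domain ends here.
From /o/ at 4 leftward: 3 /d/ transparent; 2 /ɪ/ → [+ATR]; 1 /d/ transparent; word edge.
From /o/ at 9 rightward: 10 /l/ transparent; 11 /o/ is itself a trigger — this domain ends here.
From /o/ at 9 leftward: 8 /a/ → [+ATR]; 7 /l/ transparent; 6 /ɛ/ → [+ATR]; 5 /ɪ/ → [+ATR]; 4 /o/ is itself a trigger — this domain ends here.
From /o/ at 11 rightward: word edge.
From /o/ at 11 leftward: 10 /l/ transparent; 9 /o/ is itself a trigger — this domain ends here.
[+ATR] positions on the surface: 2 4 5 6 8 9 11.

d ɪ~ d o~ ɪ~ ɛ~ l a~ o~ l o~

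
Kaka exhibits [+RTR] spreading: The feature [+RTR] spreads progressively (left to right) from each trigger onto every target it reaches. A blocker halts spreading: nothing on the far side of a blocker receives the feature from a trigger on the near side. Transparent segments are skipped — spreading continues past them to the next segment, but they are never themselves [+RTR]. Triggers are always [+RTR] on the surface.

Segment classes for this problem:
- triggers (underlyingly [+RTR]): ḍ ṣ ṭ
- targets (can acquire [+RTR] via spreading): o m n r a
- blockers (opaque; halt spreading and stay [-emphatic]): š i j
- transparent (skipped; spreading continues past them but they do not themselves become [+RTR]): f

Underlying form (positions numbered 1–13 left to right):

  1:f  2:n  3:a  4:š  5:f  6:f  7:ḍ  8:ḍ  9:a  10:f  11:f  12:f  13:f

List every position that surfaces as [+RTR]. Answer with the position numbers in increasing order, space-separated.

From /ḍ/ at 7 rightward: 8 /ḍ/ is itself a trigger — this domain ends here.
From /ḍ/ at 8 rightward: 9 /a/ → [+RTR]; 10 /f/ transparent; 11 /f/ transparent; 12 /f/ transparent; 13 /f/ transparent; word edge.
Targets with no active source: positions 2 3 stay [-emphatic].

7 8 9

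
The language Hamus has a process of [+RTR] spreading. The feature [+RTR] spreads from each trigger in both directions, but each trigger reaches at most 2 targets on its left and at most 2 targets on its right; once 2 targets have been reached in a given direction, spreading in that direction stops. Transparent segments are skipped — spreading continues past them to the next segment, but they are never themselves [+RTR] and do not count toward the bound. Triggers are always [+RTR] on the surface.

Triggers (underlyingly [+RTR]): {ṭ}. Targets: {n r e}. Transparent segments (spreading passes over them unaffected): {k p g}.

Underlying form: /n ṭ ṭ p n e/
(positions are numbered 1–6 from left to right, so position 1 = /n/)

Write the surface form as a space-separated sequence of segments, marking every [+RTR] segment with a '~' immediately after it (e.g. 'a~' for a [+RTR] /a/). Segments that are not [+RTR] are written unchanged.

n~ ṭ~ ṭ~ p n~ e~

From /ṭ/ at 2 rightward: 3 /ṭ/ is itself a trigger — this domain ends here.
From /ṭ/ at 2 leftward: 1 /n/ → [+RTR]; word edge.
From /ṭ/ at 3 rightward: 4 /p/ transparent; 5 /n/ → [+RTR]; 6 /e/ → [+RTR]; bound reached.
From /ṭ/ at 3 leftward: 2 /ṭ/ is itself a trigger — this domain ends here.
[+RTR] positions on the surface: 1 2 3 5 6.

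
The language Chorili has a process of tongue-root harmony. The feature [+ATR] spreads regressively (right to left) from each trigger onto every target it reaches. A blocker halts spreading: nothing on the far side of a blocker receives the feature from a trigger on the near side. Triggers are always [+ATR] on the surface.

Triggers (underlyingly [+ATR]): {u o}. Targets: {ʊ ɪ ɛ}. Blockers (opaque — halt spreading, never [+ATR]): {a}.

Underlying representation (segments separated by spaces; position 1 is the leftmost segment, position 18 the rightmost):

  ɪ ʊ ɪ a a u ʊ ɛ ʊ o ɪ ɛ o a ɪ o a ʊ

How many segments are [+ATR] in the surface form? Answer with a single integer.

From /u/ at 6 leftward: 5 /a/ blocks.
From /o/ at 10 leftward: 9 /ʊ/ → [+ATR]; 8 /ɛ/ → [+ATR]; 7 /ʊ/ → [+ATR]; 6 /u/ is itself a trigger — this domain ends here.
From /o/ at 13 leftward: 12 /ɛ/ → [+ATR]; 11 /ɪ/ → [+ATR]; 10 /o/ is itself a trigger — this domain ends here.
From /o/ at 16 leftward: 15 /ɪ/ → [+ATR]; 14 /a/ blocks.
Targets with no active source: positions 1 2 3 18 stay [-ATR].
[+ATR] positions on the surface: 6 7 8 9 10 11 12 13 15 16.

10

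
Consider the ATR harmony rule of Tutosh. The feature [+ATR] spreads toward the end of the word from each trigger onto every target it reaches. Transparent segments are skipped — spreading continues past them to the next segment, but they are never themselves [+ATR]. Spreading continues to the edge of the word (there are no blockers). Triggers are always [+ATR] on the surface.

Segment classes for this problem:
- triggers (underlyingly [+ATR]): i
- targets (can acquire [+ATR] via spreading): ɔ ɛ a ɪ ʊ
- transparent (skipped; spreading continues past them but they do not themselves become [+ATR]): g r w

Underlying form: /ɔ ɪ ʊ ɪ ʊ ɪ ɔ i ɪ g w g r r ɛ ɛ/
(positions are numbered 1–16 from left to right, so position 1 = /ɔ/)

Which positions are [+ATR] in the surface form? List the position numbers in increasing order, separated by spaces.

From /i/ at 8 rightward: 9 /ɪ/ → [+ATR]; 10 /g/ transparent; 11 /w/ transparent; 12 /g/ transparent; 13 /r/ transparent; 14 /r/ transparent; 15 /ɛ/ → [+ATR]; 16 /ɛ/ → [+ATR]; word edge.
Targets with no active source: positions 1 2 3 4 5 6 7 stay [-ATR].

8 9 15 16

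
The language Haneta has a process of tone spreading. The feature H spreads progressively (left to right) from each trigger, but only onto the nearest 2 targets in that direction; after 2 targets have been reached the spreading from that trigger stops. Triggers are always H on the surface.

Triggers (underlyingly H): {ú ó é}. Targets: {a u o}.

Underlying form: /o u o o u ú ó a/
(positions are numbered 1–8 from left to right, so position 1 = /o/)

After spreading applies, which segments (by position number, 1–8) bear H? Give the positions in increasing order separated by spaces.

From /ú/ at 6 rightward: 7 /ó/ is itself a trigger — this domain ends here.
From /ó/ at 7 rightward: 8 /a/ → H; word edge.
Targets with no active source: positions 1 2 3 4 5 stay [-high tone].

6 7 8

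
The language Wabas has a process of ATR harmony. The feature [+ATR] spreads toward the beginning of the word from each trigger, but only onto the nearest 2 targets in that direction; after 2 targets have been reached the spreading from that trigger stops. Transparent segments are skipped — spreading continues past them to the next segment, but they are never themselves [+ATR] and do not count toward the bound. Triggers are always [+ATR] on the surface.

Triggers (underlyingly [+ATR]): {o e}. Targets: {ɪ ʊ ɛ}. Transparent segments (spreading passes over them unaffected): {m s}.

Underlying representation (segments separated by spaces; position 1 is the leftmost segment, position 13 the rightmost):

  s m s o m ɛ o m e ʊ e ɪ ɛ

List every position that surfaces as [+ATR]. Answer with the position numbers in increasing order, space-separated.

From /o/ at 4 leftward: 3 /s/ transparent; 2 /m/ transparent; 1 /s/ transparent; word edge.
From /o/ at 7 leftward: 6 /ɛ/ → [+ATR]; 5 /m/ transparent; 4 /o/ is itself a trigger — this domain ends here.
From /e/ at 9 leftward: 8 /m/ transparent; 7 /o/ is itself a trigger — this domain ends here.
From /e/ at 11 leftward: 10 /ʊ/ → [+ATR]; 9 /e/ is itself a trigger — this domain ends here.
Targets with no active source: positions 12 13 stay [-ATR].

4 6 7 9 10 11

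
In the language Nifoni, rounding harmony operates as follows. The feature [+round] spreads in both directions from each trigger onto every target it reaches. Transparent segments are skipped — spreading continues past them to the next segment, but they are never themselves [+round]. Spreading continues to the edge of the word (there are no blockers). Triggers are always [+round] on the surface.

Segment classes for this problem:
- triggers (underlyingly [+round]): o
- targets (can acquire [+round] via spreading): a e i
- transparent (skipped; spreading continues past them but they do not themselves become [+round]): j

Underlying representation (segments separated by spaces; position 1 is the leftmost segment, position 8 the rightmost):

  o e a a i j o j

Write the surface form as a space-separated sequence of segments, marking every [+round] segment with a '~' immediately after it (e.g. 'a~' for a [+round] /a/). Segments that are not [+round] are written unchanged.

From /o/ at 1 rightward: 2 /e/ → [+round]; 3 /a/ → [+round]; 4 /a/ → [+round]; 5 /i/ → [+round]; 6 /j/ transparent; 7 /o/ is itself a trigger — this domain ends here.
From /o/ at 1 leftward: word edge.
From /o/ at 7 rightward: 8 /j/ transparent; word edge.
From /o/ at 7 leftward: 6 /j/ transparent; 5 /i/ → [+round]; 4 /a/ → [+round]; 3 /a/ → [+round]; 2 /e/ → [+round]; 1 /o/ is itself a trigger — this domain ends here.
[+round] positions on the surface: 1 2 3 4 5 7.

o~ e~ a~ a~ i~ j o~ j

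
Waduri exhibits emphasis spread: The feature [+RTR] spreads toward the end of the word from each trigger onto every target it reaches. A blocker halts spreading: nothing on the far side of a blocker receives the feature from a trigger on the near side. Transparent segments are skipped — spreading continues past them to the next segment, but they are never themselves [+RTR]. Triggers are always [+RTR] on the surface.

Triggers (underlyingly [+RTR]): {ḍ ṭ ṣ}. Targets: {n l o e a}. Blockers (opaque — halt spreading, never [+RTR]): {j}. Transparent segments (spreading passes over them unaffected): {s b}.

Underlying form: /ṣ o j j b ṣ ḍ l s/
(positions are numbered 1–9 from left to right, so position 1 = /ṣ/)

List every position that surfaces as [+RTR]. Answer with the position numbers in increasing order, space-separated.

From /ṣ/ at 1 rightward: 2 /o/ → [+RTR]; 3 /j/ blocks.
From /ṣ/ at 6 rightward: 7 /ḍ/ is itself a trigger — this domain ends here.
From /ḍ/ at 7 rightward: 8 /l/ → [+RTR]; 9 /s/ transparent; word edge.

1 2 6 7 8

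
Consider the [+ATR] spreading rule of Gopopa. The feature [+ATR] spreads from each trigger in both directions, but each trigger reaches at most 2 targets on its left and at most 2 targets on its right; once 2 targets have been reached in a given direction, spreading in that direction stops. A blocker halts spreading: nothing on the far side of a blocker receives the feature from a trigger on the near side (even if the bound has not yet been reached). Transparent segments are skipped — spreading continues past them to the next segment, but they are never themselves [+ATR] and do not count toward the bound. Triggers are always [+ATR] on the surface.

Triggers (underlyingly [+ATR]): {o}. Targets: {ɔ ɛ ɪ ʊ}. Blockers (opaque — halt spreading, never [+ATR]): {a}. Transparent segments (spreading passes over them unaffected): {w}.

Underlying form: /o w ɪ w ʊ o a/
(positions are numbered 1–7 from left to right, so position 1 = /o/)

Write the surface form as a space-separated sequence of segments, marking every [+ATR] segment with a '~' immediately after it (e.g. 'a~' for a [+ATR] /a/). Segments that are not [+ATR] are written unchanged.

o~ w ɪ~ w ʊ~ o~ a

From /o/ at 1 rightward: 2 /w/ transparent; 3 /ɪ/ → [+ATR]; 4 /w/ transparent; 5 /ʊ/ → [+ATR]; bound reached.
From /o/ at 1 leftward: word edge.
From /o/ at 6 rightward: 7 /a/ blocks.
From /o/ at 6 leftward: 5 /ʊ/ → [+ATR]; 4 /w/ transparent; 3 /ɪ/ → [+ATR]; bound reached.
[+ATR] positions on the surface: 1 3 5 6.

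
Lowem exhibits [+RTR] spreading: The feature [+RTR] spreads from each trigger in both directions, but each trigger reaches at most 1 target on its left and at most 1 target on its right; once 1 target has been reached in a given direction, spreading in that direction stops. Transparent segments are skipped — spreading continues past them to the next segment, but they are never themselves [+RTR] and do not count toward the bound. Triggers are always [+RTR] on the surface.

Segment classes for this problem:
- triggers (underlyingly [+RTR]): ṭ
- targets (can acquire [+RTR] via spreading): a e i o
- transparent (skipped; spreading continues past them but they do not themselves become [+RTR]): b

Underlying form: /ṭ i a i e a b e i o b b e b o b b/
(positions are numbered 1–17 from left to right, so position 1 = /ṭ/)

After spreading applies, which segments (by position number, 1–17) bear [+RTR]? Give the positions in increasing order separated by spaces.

From /ṭ/ at 1 rightward: 2 /i/ → [+RTR]; bound reached.
From /ṭ/ at 1 leftward: word edge.
Targets with no active source: positions 3 4 5 6 8 9 10 13 15 stay [-emphatic].

1 2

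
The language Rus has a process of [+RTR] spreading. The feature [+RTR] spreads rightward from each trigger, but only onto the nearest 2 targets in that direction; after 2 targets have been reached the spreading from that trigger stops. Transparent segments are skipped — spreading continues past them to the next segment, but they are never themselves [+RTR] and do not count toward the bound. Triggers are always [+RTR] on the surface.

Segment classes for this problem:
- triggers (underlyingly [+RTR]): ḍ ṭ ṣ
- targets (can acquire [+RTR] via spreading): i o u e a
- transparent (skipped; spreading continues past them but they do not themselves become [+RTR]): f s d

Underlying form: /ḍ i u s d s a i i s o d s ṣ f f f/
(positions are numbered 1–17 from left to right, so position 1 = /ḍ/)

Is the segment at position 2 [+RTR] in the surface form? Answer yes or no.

From /ḍ/ at 1 rightward: 2 /i/ → [+RTR]; 3 /u/ → [+RTR]; bound reached.
From /ṣ/ at 14 rightward: 15 /f/ transparent; 16 /f/ transparent; 17 /f/ transparent; word edge.
Targets with no active source: positions 7 8 9 11 stay [-emphatic].
[+RTR] positions on the surface: 1 2 3 14.

yes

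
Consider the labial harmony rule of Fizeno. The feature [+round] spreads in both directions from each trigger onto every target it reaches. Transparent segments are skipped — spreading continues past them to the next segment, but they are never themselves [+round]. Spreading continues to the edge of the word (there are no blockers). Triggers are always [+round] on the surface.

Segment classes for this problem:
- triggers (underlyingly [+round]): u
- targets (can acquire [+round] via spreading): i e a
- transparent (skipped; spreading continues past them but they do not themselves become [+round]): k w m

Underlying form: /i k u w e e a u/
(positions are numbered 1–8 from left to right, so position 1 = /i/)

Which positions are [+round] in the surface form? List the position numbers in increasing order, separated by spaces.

1 3 5 6 7 8

From /u/ at 3 rightward: 4 /w/ transparent; 5 /e/ → [+round]; 6 /e/ → [+round]; 7 /a/ → [+round]; 8 /u/ is itself a trigger — this domain ends here.
From /u/ at 3 leftward: 2 /k/ transparent; 1 /i/ → [+round]; word edge.
From /u/ at 8 rightward: word edge.
From /u/ at 8 leftward: 7 /a/ → [+round]; 6 /e/ → [+round]; 5 /e/ → [+round]; 4 /w/ transparent; 3 /u/ is itself a trigger — this domain ends here.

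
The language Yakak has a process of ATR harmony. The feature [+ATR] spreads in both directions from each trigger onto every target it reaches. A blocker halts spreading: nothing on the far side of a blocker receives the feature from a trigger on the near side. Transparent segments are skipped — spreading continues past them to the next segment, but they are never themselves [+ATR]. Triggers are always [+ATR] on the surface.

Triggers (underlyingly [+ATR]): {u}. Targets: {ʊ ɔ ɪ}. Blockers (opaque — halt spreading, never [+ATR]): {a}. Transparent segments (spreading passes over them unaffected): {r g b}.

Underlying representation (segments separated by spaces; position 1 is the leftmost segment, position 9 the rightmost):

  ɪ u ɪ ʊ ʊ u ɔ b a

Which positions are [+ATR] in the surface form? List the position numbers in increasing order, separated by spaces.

1 2 3 4 5 6 7

From /u/ at 2 rightward: 3 /ɪ/ → [+ATR]; 4 /ʊ/ → [+ATR]; 5 /ʊ/ → [+ATR]; 6 /u/ is itself a trigger — this domain ends here.
From /u/ at 2 leftward: 1 /ɪ/ → [+ATR]; word edge.
From /u/ at 6 rightward: 7 /ɔ/ → [+ATR]; 8 /b/ transparent; 9 /a/ blocks.
From /u/ at 6 leftward: 5 /ʊ/ → [+ATR]; 4 /ʊ/ → [+ATR]; 3 /ɪ/ → [+ATR]; 2 /u/ is itself a trigger — this domain ends here.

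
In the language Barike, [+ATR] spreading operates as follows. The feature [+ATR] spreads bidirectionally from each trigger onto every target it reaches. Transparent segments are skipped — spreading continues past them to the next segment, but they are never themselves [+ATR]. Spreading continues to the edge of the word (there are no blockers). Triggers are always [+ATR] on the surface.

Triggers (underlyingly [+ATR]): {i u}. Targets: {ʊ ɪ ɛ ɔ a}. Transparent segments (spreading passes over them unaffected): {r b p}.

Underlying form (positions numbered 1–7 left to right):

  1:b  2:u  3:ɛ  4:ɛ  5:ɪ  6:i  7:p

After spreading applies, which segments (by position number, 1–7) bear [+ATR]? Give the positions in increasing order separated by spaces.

2 3 4 5 6

From /u/ at 2 rightward: 3 /ɛ/ → [+ATR]; 4 /ɛ/ → [+ATR]; 5 /ɪ/ → [+ATR]; 6 /i/ is itself a trigger — this domain ends here.
From /u/ at 2 leftward: 1 /b/ transparent; word edge.
From /i/ at 6 rightward: 7 /p/ transparent; word edge.
From /i/ at 6 leftward: 5 /ɪ/ → [+ATR]; 4 /ɛ/ → [+ATR]; 3 /ɛ/ → [+ATR]; 2 /u/ is itself a trigger — this domain ends here.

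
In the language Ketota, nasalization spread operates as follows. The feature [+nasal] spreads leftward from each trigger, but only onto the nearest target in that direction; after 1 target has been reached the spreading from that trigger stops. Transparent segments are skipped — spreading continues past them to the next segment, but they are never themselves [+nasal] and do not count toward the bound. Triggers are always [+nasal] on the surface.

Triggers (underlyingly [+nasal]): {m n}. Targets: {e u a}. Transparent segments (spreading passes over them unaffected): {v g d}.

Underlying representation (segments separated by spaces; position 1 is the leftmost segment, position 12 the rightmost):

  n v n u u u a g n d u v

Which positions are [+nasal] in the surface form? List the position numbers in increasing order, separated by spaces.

From /n/ at 1 leftward: word edge.
From /n/ at 3 leftward: 2 /v/ transparent; 1 /n/ is itself a trigger — this domain ends here.
From /n/ at 9 leftward: 8 /g/ transparent; 7 /a/ → [+nasal]; bound reached.
Targets with no active source: positions 4 5 6 11 stay [-nasal].

1 3 7 9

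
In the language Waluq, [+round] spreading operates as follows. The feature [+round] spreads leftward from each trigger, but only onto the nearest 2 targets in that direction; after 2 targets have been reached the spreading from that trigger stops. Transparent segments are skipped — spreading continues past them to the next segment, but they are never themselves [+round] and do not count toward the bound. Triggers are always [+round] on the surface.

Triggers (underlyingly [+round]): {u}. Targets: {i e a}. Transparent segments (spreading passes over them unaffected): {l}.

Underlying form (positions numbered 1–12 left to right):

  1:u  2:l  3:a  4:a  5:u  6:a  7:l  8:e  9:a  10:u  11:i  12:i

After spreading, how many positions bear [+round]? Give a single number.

From /u/ at 1 leftward: word edge.
From /u/ at 5 leftward: 4 /a/ → [+round]; 3 /a/ → [+round]; bound reached.
From /u/ at 10 leftward: 9 /a/ → [+round]; 8 /e/ → [+round]; bound reached.
Targets with no active source: positions 6 11 12 stay [-round].
[+round] positions on the surface: 1 3 4 5 8 9 10.

7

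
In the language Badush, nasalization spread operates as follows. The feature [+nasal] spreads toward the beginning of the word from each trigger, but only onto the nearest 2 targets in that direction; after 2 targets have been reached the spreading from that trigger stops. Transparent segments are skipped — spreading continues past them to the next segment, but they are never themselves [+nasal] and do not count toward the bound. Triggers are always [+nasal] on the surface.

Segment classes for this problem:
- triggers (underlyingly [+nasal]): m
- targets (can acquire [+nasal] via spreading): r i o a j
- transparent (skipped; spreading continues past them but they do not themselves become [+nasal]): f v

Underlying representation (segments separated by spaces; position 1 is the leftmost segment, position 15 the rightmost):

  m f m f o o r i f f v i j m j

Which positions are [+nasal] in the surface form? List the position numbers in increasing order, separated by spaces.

From /m/ at 1 leftward: word edge.
From /m/ at 3 leftward: 2 /f/ transparent; 1 /m/ is itself a trigger — this domain ends here.
From /m/ at 14 leftward: 13 /j/ → [+nasal]; 12 /i/ → [+nasal]; bound reached.
Targets with no active source: positions 5 6 7 8 15 stay [-nasal].

1 3 12 13 14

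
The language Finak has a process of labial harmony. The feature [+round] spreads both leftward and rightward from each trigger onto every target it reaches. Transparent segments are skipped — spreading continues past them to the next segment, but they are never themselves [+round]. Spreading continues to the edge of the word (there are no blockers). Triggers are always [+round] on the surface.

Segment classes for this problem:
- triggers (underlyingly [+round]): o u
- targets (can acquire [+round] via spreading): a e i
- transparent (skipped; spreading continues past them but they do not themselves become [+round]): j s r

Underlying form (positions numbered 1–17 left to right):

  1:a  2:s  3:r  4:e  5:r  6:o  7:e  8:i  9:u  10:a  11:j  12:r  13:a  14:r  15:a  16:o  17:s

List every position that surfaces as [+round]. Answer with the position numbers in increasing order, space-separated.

From /o/ at 6 rightward: 7 /e/ → [+round]; 8 /i/ → [+round]; 9 /u/ is itself a trigger — this domain ends here.
From /o/ at 6 leftward: 5 /r/ transparent; 4 /e/ → [+round]; 3 /r/ transparent; 2 /s/ transparent; 1 /a/ → [+round]; word edge.
From /u/ at 9 rightward: 10 /a/ → [+round]; 11 /j/ transparent; 12 /r/ transparent; 13 /a/ → [+round]; 14 /r/ transparent; 15 /a/ → [+round]; 16 /o/ is itself a trigger — this domain ends here.
From /u/ at 9 leftward: 8 /i/ → [+round]; 7 /e/ → [+round]; 6 /o/ is itself a trigger — this domain ends here.
From /o/ at 16 rightward: 17 /s/ transparent; word edge.
From /o/ at 16 leftward: 15 /a/ → [+round]; 14 /r/ transparent; 13 /a/ → [+round]; 12 /r/ transparent; 11 /j/ transparent; 10 /a/ → [+round]; 9 /u/ is itself a trigger — this domain ends here.

1 4 6 7 8 9 10 13 15 16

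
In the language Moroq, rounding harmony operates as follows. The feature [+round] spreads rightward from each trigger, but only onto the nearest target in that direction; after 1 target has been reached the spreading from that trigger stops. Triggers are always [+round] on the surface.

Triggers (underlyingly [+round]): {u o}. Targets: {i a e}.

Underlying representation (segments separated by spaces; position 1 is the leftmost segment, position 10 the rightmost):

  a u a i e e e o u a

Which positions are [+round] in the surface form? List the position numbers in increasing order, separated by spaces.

From /u/ at 2 rightward: 3 /a/ → [+round]; bound reached.
From /o/ at 8 rightward: 9 /u/ is itself a trigger — this domain ends here.
From /u/ at 9 rightward: 10 /a/ → [+round]; bound reached.
Targets with no active source: positions 1 4 5 6 7 stay [-round].

2 3 8 9 10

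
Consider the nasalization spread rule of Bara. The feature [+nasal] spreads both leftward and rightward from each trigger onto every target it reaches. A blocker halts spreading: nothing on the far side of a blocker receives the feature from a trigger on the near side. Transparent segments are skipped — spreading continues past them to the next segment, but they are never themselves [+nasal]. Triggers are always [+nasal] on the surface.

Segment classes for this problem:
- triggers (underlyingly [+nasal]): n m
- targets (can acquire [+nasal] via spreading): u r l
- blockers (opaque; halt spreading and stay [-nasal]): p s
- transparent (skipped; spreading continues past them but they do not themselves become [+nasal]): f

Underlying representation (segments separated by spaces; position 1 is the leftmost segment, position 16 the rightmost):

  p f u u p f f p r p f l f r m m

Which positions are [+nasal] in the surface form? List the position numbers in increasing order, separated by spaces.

12 14 15 16

From /m/ at 15 rightward: 16 /m/ is itself a trigger — this domain ends here.
From /m/ at 15 leftward: 14 /r/ → [+nasal]; 13 /f/ transparent; 12 /l/ → [+nasal]; 11 /f/ transparent; 10 /p/ blocks.
From /m/ at 16 rightward: word edge.
From /m/ at 16 leftward: 15 /m/ is itself a trigger — this domain ends here.
Targets with no active source: positions 3 4 9 stay [-nasal].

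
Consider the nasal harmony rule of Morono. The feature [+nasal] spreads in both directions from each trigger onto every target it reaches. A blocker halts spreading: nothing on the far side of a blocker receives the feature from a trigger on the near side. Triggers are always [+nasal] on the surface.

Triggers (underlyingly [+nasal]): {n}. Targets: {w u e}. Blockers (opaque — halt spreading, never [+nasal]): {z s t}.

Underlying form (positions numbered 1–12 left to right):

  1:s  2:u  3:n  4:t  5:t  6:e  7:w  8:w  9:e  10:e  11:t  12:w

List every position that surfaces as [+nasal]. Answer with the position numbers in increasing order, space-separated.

2 3

From /n/ at 3 rightward: 4 /t/ blocks.
From /n/ at 3 leftward: 2 /u/ → [+nasal]; 1 /s/ blocks.
Targets with no active source: positions 6 7 8 9 10 12 stay [-nasal].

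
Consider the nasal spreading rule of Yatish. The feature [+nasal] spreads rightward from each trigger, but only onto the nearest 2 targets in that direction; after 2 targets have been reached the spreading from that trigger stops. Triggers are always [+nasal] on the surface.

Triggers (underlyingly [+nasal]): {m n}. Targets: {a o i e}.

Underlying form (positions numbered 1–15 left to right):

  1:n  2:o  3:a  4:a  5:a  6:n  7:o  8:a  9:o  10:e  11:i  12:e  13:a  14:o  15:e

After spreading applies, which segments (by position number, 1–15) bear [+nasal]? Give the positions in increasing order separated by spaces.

1 2 3 6 7 8

From /n/ at 1 rightward: 2 /o/ → [+nasal]; 3 /a/ → [+nasal]; bound reached.
From /n/ at 6 rightward: 7 /o/ → [+nasal]; 8 /a/ → [+nasal]; bound reached.
Targets with no active source: positions 4 5 9 10 11 12 13 14 15 stay [-nasal].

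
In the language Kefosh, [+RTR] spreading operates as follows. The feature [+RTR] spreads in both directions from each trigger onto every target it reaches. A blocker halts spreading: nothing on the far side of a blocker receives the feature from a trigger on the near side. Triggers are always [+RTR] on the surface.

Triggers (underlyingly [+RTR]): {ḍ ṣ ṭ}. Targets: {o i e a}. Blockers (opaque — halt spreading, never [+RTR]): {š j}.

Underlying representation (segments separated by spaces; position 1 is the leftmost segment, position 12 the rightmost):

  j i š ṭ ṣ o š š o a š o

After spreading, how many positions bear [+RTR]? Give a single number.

From /ṭ/ at 4 rightward: 5 /ṣ/ is itself a trigger — this domain ends here.
From /ṭ/ at 4 leftward: 3 /š/ blocks.
From /ṣ/ at 5 rightward: 6 /o/ → [+RTR]; 7 /š/ blocks.
From /ṣ/ at 5 leftward: 4 /ṭ/ is itself a trigger — this domain ends here.
Targets with no active source: positions 2 9 10 12 stay [-emphatic].
[+RTR] positions on the surface: 4 5 6.

3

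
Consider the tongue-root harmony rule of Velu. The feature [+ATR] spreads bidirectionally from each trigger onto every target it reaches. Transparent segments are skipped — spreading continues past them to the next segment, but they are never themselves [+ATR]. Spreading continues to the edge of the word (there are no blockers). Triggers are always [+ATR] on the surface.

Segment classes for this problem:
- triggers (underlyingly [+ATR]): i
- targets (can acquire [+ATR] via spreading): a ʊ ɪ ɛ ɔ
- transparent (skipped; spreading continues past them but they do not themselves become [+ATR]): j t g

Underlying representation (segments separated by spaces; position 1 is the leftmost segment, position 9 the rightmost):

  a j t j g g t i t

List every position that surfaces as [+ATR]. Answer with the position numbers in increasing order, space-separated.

From /i/ at 8 rightward: 9 /t/ transparent; word edge.
From /i/ at 8 leftward: 7 /t/ transparent; 6 /g/ transparent; 5 /g/ transparent; 4 /j/ transparent; 3 /t/ transparent; 2 /j/ transparent; 1 /a/ → [+ATR]; word edge.

1 8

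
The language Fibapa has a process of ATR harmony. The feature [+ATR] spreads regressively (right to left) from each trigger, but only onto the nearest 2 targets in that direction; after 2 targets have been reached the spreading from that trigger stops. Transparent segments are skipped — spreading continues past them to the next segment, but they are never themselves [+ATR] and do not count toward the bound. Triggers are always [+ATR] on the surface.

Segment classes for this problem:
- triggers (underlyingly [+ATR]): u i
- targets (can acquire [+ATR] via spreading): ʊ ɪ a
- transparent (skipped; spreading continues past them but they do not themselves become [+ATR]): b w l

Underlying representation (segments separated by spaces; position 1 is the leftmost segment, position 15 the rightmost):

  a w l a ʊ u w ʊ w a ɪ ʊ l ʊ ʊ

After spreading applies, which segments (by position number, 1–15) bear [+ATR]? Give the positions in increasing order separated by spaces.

4 5 6

From /u/ at 6 leftward: 5 /ʊ/ → [+ATR]; 4 /a/ → [+ATR]; bound reached.
Targets with no active source: positions 1 8 10 11 12 14 15 stay [-ATR].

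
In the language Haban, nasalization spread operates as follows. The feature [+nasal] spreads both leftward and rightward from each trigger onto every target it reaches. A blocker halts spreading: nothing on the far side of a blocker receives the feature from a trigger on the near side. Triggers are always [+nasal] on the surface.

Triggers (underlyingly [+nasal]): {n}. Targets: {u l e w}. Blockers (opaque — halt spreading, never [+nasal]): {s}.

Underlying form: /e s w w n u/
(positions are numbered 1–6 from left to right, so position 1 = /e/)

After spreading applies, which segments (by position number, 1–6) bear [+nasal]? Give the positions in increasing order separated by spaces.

From /n/ at 5 rightward: 6 /u/ → [+nasal]; word edge.
From /n/ at 5 leftward: 4 /w/ → [+nasal]; 3 /w/ → [+nasal]; 2 /s/ blocks.
Target with no active source: position 1 stays [-nasal].

3 4 5 6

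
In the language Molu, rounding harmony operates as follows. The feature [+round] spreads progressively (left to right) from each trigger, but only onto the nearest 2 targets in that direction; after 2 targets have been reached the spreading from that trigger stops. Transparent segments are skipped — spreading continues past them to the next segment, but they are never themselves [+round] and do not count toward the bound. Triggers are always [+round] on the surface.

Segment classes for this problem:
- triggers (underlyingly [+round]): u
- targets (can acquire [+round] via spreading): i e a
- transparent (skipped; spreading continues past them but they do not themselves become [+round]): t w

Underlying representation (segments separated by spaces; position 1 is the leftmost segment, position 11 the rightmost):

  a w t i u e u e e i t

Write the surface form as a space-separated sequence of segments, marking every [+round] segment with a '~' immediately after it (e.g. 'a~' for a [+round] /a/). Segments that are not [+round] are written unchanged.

From /u/ at 5 rightward: 6 /e/ → [+round]; 7 /u/ is itself a trigger — this domain ends here.
From /u/ at 7 rightward: 8 /e/ → [+round]; 9 /e/ → [+round]; bound reached.
Targets with no active source: positions 1 4 10 stay [-round].
[+round] positions on the surface: 5 6 7 8 9.

a w t i u~ e~ u~ e~ e~ i t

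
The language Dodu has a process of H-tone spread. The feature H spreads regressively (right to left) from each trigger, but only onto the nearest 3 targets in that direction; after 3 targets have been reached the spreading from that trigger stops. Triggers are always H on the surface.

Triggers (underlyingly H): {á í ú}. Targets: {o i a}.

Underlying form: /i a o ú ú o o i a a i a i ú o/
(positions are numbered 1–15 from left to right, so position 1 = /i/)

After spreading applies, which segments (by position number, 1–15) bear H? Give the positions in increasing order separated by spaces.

From /ú/ at 4 leftward: 3 /o/ → H; 2 /a/ → H; 1 /i/ → H; bound reached.
From /ú/ at 5 leftward: 4 /ú/ is itself a trigger — this domain ends here.
From /ú/ at 14 leftward: 13 /i/ → H; 12 /a/ → H; 11 /i/ → H; bound reached.
Targets with no active source: positions 6 7 8 9 10 15 stay [-high tone].

1 2 3 4 5 11 12 13 14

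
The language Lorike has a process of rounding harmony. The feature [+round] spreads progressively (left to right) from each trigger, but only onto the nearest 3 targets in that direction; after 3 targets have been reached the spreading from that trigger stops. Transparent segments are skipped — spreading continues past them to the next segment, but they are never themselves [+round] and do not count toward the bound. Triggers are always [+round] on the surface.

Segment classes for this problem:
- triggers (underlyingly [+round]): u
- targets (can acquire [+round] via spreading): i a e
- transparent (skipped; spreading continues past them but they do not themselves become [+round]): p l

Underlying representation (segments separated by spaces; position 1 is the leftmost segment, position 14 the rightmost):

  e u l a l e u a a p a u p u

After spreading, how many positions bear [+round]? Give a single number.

9

From /u/ at 2 rightward: 3 /l/ transparent; 4 /a/ → [+round]; 5 /l/ transparent; 6 /e/ → [+round]; 7 /u/ is itself a trigger — this domain ends here.
From /u/ at 7 rightward: 8 /a/ → [+round]; 9 /a/ → [+round]; 10 /p/ transparent; 11 /a/ → [+round]; bound reached.
From /u/ at 12 rightward: 13 /p/ transparent; 14 /u/ is itself a trigger — this domain ends here.
From /u/ at 14 rightward: word edge.
Target with no active source: position 1 stays [-round].
[+round] positions on the surface: 2 4 6 7 8 9 11 12 14.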